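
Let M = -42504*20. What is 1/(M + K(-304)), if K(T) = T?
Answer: -1/850384 ≈ -1.1759e-6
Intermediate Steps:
M = -850080
1/(M + K(-304)) = 1/(-850080 - 304) = 1/(-850384) = -1/850384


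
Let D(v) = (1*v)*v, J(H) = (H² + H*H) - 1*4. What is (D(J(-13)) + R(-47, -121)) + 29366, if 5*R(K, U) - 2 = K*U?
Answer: 710299/5 ≈ 1.4206e+5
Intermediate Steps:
R(K, U) = ⅖ + K*U/5 (R(K, U) = ⅖ + (K*U)/5 = ⅖ + K*U/5)
J(H) = -4 + 2*H² (J(H) = (H² + H²) - 4 = 2*H² - 4 = -4 + 2*H²)
D(v) = v² (D(v) = v*v = v²)
(D(J(-13)) + R(-47, -121)) + 29366 = ((-4 + 2*(-13)²)² + (⅖ + (⅕)*(-47)*(-121))) + 29366 = ((-4 + 2*169)² + (⅖ + 5687/5)) + 29366 = ((-4 + 338)² + 5689/5) + 29366 = (334² + 5689/5) + 29366 = (111556 + 5689/5) + 29366 = 563469/5 + 29366 = 710299/5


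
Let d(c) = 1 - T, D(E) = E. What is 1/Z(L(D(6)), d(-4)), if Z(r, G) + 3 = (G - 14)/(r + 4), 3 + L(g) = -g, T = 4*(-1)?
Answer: -⅚ ≈ -0.83333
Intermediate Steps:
T = -4
d(c) = 5 (d(c) = 1 - 1*(-4) = 1 + 4 = 5)
L(g) = -3 - g
Z(r, G) = -3 + (-14 + G)/(4 + r) (Z(r, G) = -3 + (G - 14)/(r + 4) = -3 + (-14 + G)/(4 + r))
1/Z(L(D(6)), d(-4)) = 1/((-26 + 5 - 3*(-3 - 1*6))/(4 + (-3 - 1*6))) = 1/((-26 + 5 - 3*(-3 - 6))/(4 + (-3 - 6))) = 1/((-26 + 5 - 3*(-9))/(4 - 9)) = 1/((-26 + 5 + 27)/(-5)) = 1/(-⅕*6) = 1/(-6/5) = -⅚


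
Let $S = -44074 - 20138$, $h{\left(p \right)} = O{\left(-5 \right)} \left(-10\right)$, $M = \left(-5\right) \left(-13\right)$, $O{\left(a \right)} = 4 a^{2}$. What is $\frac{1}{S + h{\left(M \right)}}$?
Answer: $- \frac{1}{65212} \approx -1.5335 \cdot 10^{-5}$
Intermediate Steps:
$M = 65$
$h{\left(p \right)} = -1000$ ($h{\left(p \right)} = 4 \left(-5\right)^{2} \left(-10\right) = 4 \cdot 25 \left(-10\right) = 100 \left(-10\right) = -1000$)
$S = -64212$ ($S = -44074 - 20138 = -64212$)
$\frac{1}{S + h{\left(M \right)}} = \frac{1}{-64212 - 1000} = \frac{1}{-65212} = - \frac{1}{65212}$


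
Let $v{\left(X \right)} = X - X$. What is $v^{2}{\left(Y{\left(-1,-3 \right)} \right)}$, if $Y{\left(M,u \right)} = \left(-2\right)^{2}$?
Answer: $0$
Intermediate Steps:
$Y{\left(M,u \right)} = 4$
$v{\left(X \right)} = 0$
$v^{2}{\left(Y{\left(-1,-3 \right)} \right)} = 0^{2} = 0$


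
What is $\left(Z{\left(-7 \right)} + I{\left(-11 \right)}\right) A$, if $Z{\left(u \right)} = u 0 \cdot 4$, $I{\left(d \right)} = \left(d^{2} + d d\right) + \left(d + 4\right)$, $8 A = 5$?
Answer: $\frac{1175}{8} \approx 146.88$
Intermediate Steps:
$A = \frac{5}{8}$ ($A = \frac{1}{8} \cdot 5 = \frac{5}{8} \approx 0.625$)
$I{\left(d \right)} = 4 + d + 2 d^{2}$ ($I{\left(d \right)} = \left(d^{2} + d^{2}\right) + \left(4 + d\right) = 2 d^{2} + \left(4 + d\right) = 4 + d + 2 d^{2}$)
$Z{\left(u \right)} = 0$ ($Z{\left(u \right)} = 0 \cdot 4 = 0$)
$\left(Z{\left(-7 \right)} + I{\left(-11 \right)}\right) A = \left(0 + \left(4 - 11 + 2 \left(-11\right)^{2}\right)\right) \frac{5}{8} = \left(0 + \left(4 - 11 + 2 \cdot 121\right)\right) \frac{5}{8} = \left(0 + \left(4 - 11 + 242\right)\right) \frac{5}{8} = \left(0 + 235\right) \frac{5}{8} = 235 \cdot \frac{5}{8} = \frac{1175}{8}$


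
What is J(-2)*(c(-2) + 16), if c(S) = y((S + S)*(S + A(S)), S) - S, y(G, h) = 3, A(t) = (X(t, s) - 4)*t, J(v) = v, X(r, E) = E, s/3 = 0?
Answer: -42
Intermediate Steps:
s = 0 (s = 3*0 = 0)
A(t) = -4*t (A(t) = (0 - 4)*t = -4*t)
c(S) = 3 - S
J(-2)*(c(-2) + 16) = -2*((3 - 1*(-2)) + 16) = -2*((3 + 2) + 16) = -2*(5 + 16) = -2*21 = -42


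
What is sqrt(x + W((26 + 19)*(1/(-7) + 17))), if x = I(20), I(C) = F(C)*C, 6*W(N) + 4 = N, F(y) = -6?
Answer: 11*sqrt(21)/21 ≈ 2.4004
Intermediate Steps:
W(N) = -2/3 + N/6
I(C) = -6*C
x = -120 (x = -6*20 = -120)
sqrt(x + W((26 + 19)*(1/(-7) + 17))) = sqrt(-120 + (-2/3 + ((26 + 19)*(1/(-7) + 17))/6)) = sqrt(-120 + (-2/3 + (45*(-1/7 + 17))/6)) = sqrt(-120 + (-2/3 + (45*(118/7))/6)) = sqrt(-120 + (-2/3 + (1/6)*(5310/7))) = sqrt(-120 + (-2/3 + 885/7)) = sqrt(-120 + 2641/21) = sqrt(121/21) = 11*sqrt(21)/21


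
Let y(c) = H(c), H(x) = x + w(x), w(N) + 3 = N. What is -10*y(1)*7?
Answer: 70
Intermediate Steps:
w(N) = -3 + N
H(x) = -3 + 2*x (H(x) = x + (-3 + x) = -3 + 2*x)
y(c) = -3 + 2*c
-10*y(1)*7 = -10*(-3 + 2*1)*7 = -10*(-3 + 2)*7 = -10*(-1)*7 = 10*7 = 70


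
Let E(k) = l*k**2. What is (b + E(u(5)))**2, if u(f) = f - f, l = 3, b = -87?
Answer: 7569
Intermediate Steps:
u(f) = 0
E(k) = 3*k**2
(b + E(u(5)))**2 = (-87 + 3*0**2)**2 = (-87 + 3*0)**2 = (-87 + 0)**2 = (-87)**2 = 7569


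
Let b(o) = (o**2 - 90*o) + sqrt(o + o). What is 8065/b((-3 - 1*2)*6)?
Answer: 483900/216001 - 1613*I*sqrt(15)/1296006 ≈ 2.2403 - 0.0048203*I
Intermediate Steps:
b(o) = o**2 - 90*o + sqrt(2)*sqrt(o) (b(o) = (o**2 - 90*o) + sqrt(2*o) = (o**2 - 90*o) + sqrt(2)*sqrt(o) = o**2 - 90*o + sqrt(2)*sqrt(o))
8065/b((-3 - 1*2)*6) = 8065/(((-3 - 1*2)*6)**2 - 90*(-3 - 1*2)*6 + sqrt(2)*sqrt((-3 - 1*2)*6)) = 8065/(((-3 - 2)*6)**2 - 90*(-3 - 2)*6 + sqrt(2)*sqrt((-3 - 2)*6)) = 8065/((-5*6)**2 - (-450)*6 + sqrt(2)*sqrt(-5*6)) = 8065/((-30)**2 - 90*(-30) + sqrt(2)*sqrt(-30)) = 8065/(900 + 2700 + sqrt(2)*(I*sqrt(30))) = 8065/(900 + 2700 + 2*I*sqrt(15)) = 8065/(3600 + 2*I*sqrt(15))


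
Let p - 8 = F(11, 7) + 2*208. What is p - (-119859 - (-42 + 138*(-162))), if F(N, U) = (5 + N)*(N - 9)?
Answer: 97917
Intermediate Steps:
F(N, U) = (-9 + N)*(5 + N) (F(N, U) = (5 + N)*(-9 + N) = (-9 + N)*(5 + N))
p = 456 (p = 8 + ((-45 + 11² - 4*11) + 2*208) = 8 + ((-45 + 121 - 44) + 416) = 8 + (32 + 416) = 8 + 448 = 456)
p - (-119859 - (-42 + 138*(-162))) = 456 - (-119859 - (-42 + 138*(-162))) = 456 - (-119859 - (-42 - 22356)) = 456 - (-119859 - 1*(-22398)) = 456 - (-119859 + 22398) = 456 - 1*(-97461) = 456 + 97461 = 97917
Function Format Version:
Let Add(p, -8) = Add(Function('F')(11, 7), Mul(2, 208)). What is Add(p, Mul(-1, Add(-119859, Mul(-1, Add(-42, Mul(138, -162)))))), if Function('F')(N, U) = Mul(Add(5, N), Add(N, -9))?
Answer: 97917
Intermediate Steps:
Function('F')(N, U) = Mul(Add(-9, N), Add(5, N)) (Function('F')(N, U) = Mul(Add(5, N), Add(-9, N)) = Mul(Add(-9, N), Add(5, N)))
p = 456 (p = Add(8, Add(Add(-45, Pow(11, 2), Mul(-4, 11)), Mul(2, 208))) = Add(8, Add(Add(-45, 121, -44), 416)) = Add(8, Add(32, 416)) = Add(8, 448) = 456)
Add(p, Mul(-1, Add(-119859, Mul(-1, Add(-42, Mul(138, -162)))))) = Add(456, Mul(-1, Add(-119859, Mul(-1, Add(-42, Mul(138, -162)))))) = Add(456, Mul(-1, Add(-119859, Mul(-1, Add(-42, -22356))))) = Add(456, Mul(-1, Add(-119859, Mul(-1, -22398)))) = Add(456, Mul(-1, Add(-119859, 22398))) = Add(456, Mul(-1, -97461)) = Add(456, 97461) = 97917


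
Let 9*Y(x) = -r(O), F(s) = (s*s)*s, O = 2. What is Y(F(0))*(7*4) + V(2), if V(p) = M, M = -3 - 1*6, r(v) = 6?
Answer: -83/3 ≈ -27.667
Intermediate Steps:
F(s) = s³ (F(s) = s²*s = s³)
M = -9 (M = -3 - 6 = -9)
V(p) = -9
Y(x) = -⅔ (Y(x) = (-1*6)/9 = (⅑)*(-6) = -⅔)
Y(F(0))*(7*4) + V(2) = -14*4/3 - 9 = -⅔*28 - 9 = -56/3 - 9 = -83/3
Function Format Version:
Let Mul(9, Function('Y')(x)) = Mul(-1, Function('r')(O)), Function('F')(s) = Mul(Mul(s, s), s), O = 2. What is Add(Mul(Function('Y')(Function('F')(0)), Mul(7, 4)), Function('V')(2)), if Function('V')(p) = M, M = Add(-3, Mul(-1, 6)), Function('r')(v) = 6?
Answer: Rational(-83, 3) ≈ -27.667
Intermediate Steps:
Function('F')(s) = Pow(s, 3) (Function('F')(s) = Mul(Pow(s, 2), s) = Pow(s, 3))
M = -9 (M = Add(-3, -6) = -9)
Function('V')(p) = -9
Function('Y')(x) = Rational(-2, 3) (Function('Y')(x) = Mul(Rational(1, 9), Mul(-1, 6)) = Mul(Rational(1, 9), -6) = Rational(-2, 3))
Add(Mul(Function('Y')(Function('F')(0)), Mul(7, 4)), Function('V')(2)) = Add(Mul(Rational(-2, 3), Mul(7, 4)), -9) = Add(Mul(Rational(-2, 3), 28), -9) = Add(Rational(-56, 3), -9) = Rational(-83, 3)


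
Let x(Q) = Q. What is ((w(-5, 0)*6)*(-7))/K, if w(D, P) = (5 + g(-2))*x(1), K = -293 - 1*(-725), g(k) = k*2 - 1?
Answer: 0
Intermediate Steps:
g(k) = -1 + 2*k (g(k) = 2*k - 1 = -1 + 2*k)
K = 432 (K = -293 + 725 = 432)
w(D, P) = 0 (w(D, P) = (5 + (-1 + 2*(-2)))*1 = (5 + (-1 - 4))*1 = (5 - 5)*1 = 0*1 = 0)
((w(-5, 0)*6)*(-7))/K = ((0*6)*(-7))/432 = (0*(-7))*(1/432) = 0*(1/432) = 0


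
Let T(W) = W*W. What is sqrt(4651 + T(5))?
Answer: 2*sqrt(1169) ≈ 68.381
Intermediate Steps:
T(W) = W**2
sqrt(4651 + T(5)) = sqrt(4651 + 5**2) = sqrt(4651 + 25) = sqrt(4676) = 2*sqrt(1169)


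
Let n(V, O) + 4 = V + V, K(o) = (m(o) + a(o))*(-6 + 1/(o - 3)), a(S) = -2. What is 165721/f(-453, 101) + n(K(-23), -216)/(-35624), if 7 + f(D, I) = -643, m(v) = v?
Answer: -2951919277/11577800 ≈ -254.96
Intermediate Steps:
f(D, I) = -650 (f(D, I) = -7 - 643 = -650)
K(o) = (-6 + 1/(-3 + o))*(-2 + o) (K(o) = (o - 2)*(-6 + 1/(o - 3)) = (-2 + o)*(-6 + 1/(-3 + o)) = (-6 + 1/(-3 + o))*(-2 + o))
n(V, O) = -4 + 2*V (n(V, O) = -4 + (V + V) = -4 + 2*V)
165721/f(-453, 101) + n(K(-23), -216)/(-35624) = 165721/(-650) + (-4 + 2*((-38 - 6*(-23)² + 31*(-23))/(-3 - 23)))/(-35624) = 165721*(-1/650) + (-4 + 2*((-38 - 6*529 - 713)/(-26)))*(-1/35624) = -165721/650 + (-4 + 2*(-(-38 - 3174 - 713)/26))*(-1/35624) = -165721/650 + (-4 + 2*(-1/26*(-3925)))*(-1/35624) = -165721/650 + (-4 + 2*(3925/26))*(-1/35624) = -165721/650 + (-4 + 3925/13)*(-1/35624) = -165721/650 + (3873/13)*(-1/35624) = -165721/650 - 3873/463112 = -2951919277/11577800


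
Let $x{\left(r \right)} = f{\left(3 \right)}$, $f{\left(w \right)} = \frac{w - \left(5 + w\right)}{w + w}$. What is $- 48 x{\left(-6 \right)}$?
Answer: $40$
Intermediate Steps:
$f{\left(w \right)} = - \frac{5}{2 w}$
$x{\left(r \right)} = - \frac{5}{6}$ ($x{\left(r \right)} = - \frac{5}{2 \cdot 3} = \left(- \frac{5}{2}\right) \frac{1}{3} = - \frac{5}{6}$)
$- 48 x{\left(-6 \right)} = \left(-48\right) \left(- \frac{5}{6}\right) = 40$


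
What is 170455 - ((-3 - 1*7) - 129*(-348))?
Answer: 125573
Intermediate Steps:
170455 - ((-3 - 1*7) - 129*(-348)) = 170455 - ((-3 - 7) + 44892) = 170455 - (-10 + 44892) = 170455 - 1*44882 = 170455 - 44882 = 125573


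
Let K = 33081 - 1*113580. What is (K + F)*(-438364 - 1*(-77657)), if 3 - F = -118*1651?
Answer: -41236745654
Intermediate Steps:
F = 194821 (F = 3 - (-118)*1651 = 3 - 1*(-194818) = 3 + 194818 = 194821)
K = -80499 (K = 33081 - 113580 = -80499)
(K + F)*(-438364 - 1*(-77657)) = (-80499 + 194821)*(-438364 - 1*(-77657)) = 114322*(-438364 + 77657) = 114322*(-360707) = -41236745654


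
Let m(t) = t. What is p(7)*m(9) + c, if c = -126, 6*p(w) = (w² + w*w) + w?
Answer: 63/2 ≈ 31.500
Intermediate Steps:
p(w) = w²/3 + w/6 (p(w) = ((w² + w*w) + w)/6 = ((w² + w²) + w)/6 = (2*w² + w)/6 = (w + 2*w²)/6 = w²/3 + w/6)
p(7)*m(9) + c = ((⅙)*7*(1 + 2*7))*9 - 126 = ((⅙)*7*(1 + 14))*9 - 126 = ((⅙)*7*15)*9 - 126 = (35/2)*9 - 126 = 315/2 - 126 = 63/2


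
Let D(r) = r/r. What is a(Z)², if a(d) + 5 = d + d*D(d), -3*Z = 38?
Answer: 8281/9 ≈ 920.11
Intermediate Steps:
Z = -38/3 (Z = -⅓*38 = -38/3 ≈ -12.667)
D(r) = 1
a(d) = -5 + 2*d (a(d) = -5 + (d + d*1) = -5 + (d + d) = -5 + 2*d)
a(Z)² = (-5 + 2*(-38/3))² = (-5 - 76/3)² = (-91/3)² = 8281/9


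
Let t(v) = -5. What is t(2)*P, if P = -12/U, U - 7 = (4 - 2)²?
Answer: 60/11 ≈ 5.4545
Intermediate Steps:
U = 11 (U = 7 + (4 - 2)² = 7 + 2² = 7 + 4 = 11)
P = -12/11 ≈ -1.0909
t(2)*P = -5*(-12/11) = 60/11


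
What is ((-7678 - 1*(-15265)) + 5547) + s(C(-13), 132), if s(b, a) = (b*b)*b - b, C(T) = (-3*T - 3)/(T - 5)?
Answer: 13128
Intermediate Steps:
C(T) = (-3 - 3*T)/(-5 + T)
s(b, a) = b**3 - b (s(b, a) = b**2*b - b = b**3 - b)
((-7678 - 1*(-15265)) + 5547) + s(C(-13), 132) = ((-7678 - 1*(-15265)) + 5547) + ((3*(-1 - 1*(-13))/(-5 - 13))**3 - 3*(-1 - 1*(-13))/(-5 - 13)) = ((-7678 + 15265) + 5547) + ((3*(-1 + 13)/(-18))**3 - 3*(-1 + 13)/(-18)) = (7587 + 5547) + ((3*(-1/18)*12)**3 - 3*(-1)*12/18) = 13134 + ((-2)**3 - 1*(-2)) = 13134 + (-8 + 2) = 13134 - 6 = 13128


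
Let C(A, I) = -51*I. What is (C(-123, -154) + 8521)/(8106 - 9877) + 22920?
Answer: 40574945/1771 ≈ 22911.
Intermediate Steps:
(C(-123, -154) + 8521)/(8106 - 9877) + 22920 = (-51*(-154) + 8521)/(8106 - 9877) + 22920 = (7854 + 8521)/(-1771) + 22920 = 16375*(-1/1771) + 22920 = -16375/1771 + 22920 = 40574945/1771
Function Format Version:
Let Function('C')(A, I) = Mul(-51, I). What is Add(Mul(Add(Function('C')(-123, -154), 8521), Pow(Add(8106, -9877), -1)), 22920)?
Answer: Rational(40574945, 1771) ≈ 22911.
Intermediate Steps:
Add(Mul(Add(Function('C')(-123, -154), 8521), Pow(Add(8106, -9877), -1)), 22920) = Add(Mul(Add(Mul(-51, -154), 8521), Pow(Add(8106, -9877), -1)), 22920) = Add(Mul(Add(7854, 8521), Pow(-1771, -1)), 22920) = Add(Mul(16375, Rational(-1, 1771)), 22920) = Add(Rational(-16375, 1771), 22920) = Rational(40574945, 1771)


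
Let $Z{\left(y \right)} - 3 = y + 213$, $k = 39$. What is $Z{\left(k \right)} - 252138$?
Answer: $-251883$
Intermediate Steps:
$Z{\left(y \right)} = 216 + y$ ($Z{\left(y \right)} = 3 + \left(y + 213\right) = 3 + \left(213 + y\right) = 216 + y$)
$Z{\left(k \right)} - 252138 = \left(216 + 39\right) - 252138 = 255 - 252138 = -251883$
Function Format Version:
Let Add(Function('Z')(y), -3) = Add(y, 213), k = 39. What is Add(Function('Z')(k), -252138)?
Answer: -251883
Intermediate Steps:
Function('Z')(y) = Add(216, y) (Function('Z')(y) = Add(3, Add(y, 213)) = Add(3, Add(213, y)) = Add(216, y))
Add(Function('Z')(k), -252138) = Add(Add(216, 39), -252138) = Add(255, -252138) = -251883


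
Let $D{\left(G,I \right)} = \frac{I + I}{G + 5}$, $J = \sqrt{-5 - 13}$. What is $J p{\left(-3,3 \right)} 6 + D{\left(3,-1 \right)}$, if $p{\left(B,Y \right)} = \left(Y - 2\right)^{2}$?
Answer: $- \frac{1}{4} + 18 i \sqrt{2} \approx -0.25 + 25.456 i$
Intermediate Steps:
$J = 3 i \sqrt{2}$ ($J = \sqrt{-18} = 3 i \sqrt{2} \approx 4.2426 i$)
$D{\left(G,I \right)} = \frac{2 I}{5 + G}$
$p{\left(B,Y \right)} = \left(-2 + Y\right)^{2}$
$J p{\left(-3,3 \right)} 6 + D{\left(3,-1 \right)} = 3 i \sqrt{2} \left(-2 + 3\right)^{2} \cdot 6 + 2 \left(-1\right) \frac{1}{5 + 3} = 3 i \sqrt{2} \cdot 1^{2} \cdot 6 + 2 \left(-1\right) \frac{1}{8} = 3 i \sqrt{2} \cdot 1 \cdot 6 + 2 \left(-1\right) \frac{1}{8} = 3 i \sqrt{2} \cdot 6 - \frac{1}{4} = 18 i \sqrt{2} - \frac{1}{4} = - \frac{1}{4} + 18 i \sqrt{2}$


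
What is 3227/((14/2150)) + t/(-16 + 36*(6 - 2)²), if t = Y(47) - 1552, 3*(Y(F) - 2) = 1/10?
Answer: 8325613501/16800 ≈ 4.9557e+5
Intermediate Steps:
Y(F) = 61/30 (Y(F) = 2 + (⅓)/10 = 2 + (⅓)*(⅒) = 2 + 1/30 = 61/30)
t = -46499/30 (t = 61/30 - 1552 = -46499/30 ≈ -1550.0)
3227/((14/2150)) + t/(-16 + 36*(6 - 2)²) = 3227/((14/2150)) - 46499/(30*(-16 + 36*(6 - 2)²)) = 3227/((14*(1/2150))) - 46499/(30*(-16 + 36*4²)) = 3227/(7/1075) - 46499/(30*(-16 + 36*16)) = 3227*(1075/7) - 46499/(30*(-16 + 576)) = 495575 - 46499/30/560 = 495575 - 46499/30*1/560 = 495575 - 46499/16800 = 8325613501/16800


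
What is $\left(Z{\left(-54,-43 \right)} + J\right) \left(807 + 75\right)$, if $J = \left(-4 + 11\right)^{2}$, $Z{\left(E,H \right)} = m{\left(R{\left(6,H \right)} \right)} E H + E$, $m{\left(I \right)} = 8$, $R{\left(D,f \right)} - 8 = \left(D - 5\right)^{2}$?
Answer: $16379622$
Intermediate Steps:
$R{\left(D,f \right)} = 8 + \left(-5 + D\right)^{2}$ ($R{\left(D,f \right)} = 8 + \left(D - 5\right)^{2} = 8 + \left(-5 + D\right)^{2}$)
$Z{\left(E,H \right)} = E + 8 E H$ ($Z{\left(E,H \right)} = 8 E H + E = E + 8 E H$)
$J = 49$ ($J = 7^{2} = 49$)
$\left(Z{\left(-54,-43 \right)} + J\right) \left(807 + 75\right) = \left(- 54 \left(1 + 8 \left(-43\right)\right) + 49\right) \left(807 + 75\right) = \left(- 54 \left(1 - 344\right) + 49\right) 882 = \left(\left(-54\right) \left(-343\right) + 49\right) 882 = \left(18522 + 49\right) 882 = 18571 \cdot 882 = 16379622$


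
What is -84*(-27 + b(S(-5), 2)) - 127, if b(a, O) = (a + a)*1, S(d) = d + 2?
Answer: 2645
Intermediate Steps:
S(d) = 2 + d
b(a, O) = 2*a (b(a, O) = (2*a)*1 = 2*a)
-84*(-27 + b(S(-5), 2)) - 127 = -84*(-27 + 2*(2 - 5)) - 127 = -84*(-27 + 2*(-3)) - 127 = -84*(-27 - 6) - 127 = -84*(-33) - 127 = 2772 - 127 = 2645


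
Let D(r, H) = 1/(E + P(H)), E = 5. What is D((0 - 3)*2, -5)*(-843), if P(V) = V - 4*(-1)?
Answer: -843/4 ≈ -210.75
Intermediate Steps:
P(V) = 4 + V (P(V) = V + 4 = 4 + V)
D(r, H) = 1/(9 + H) (D(r, H) = 1/(5 + (4 + H)) = 1/(9 + H))
D((0 - 3)*2, -5)*(-843) = -843/(9 - 5) = -843/4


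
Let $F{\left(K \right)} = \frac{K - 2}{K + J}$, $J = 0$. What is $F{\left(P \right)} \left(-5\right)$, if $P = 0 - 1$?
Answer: $-15$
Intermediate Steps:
$P = -1$
$F{\left(K \right)} = \frac{-2 + K}{K}$ ($F{\left(K \right)} = \frac{K - 2}{K + 0} = \frac{-2 + K}{K}$)
$F{\left(P \right)} \left(-5\right) = \frac{-2 - 1}{-1} \left(-5\right) = \left(-1\right) \left(-3\right) \left(-5\right) = 3 \left(-5\right) = -15$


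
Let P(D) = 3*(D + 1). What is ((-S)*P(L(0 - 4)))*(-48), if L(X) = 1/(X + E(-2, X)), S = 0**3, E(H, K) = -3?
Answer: 0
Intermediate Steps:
S = 0
L(X) = 1/(-3 + X) (L(X) = 1/(X - 3) = 1/(-3 + X))
P(D) = 3 + 3*D (P(D) = 3*(1 + D) = 3 + 3*D)
((-S)*P(L(0 - 4)))*(-48) = ((-1*0)*(3 + 3/(-3 + (0 - 4))))*(-48) = (0*(3 + 3/(-3 - 4)))*(-48) = (0*(3 + 3/(-7)))*(-48) = (0*(3 + 3*(-1/7)))*(-48) = (0*(3 - 3/7))*(-48) = (0*(18/7))*(-48) = 0*(-48) = 0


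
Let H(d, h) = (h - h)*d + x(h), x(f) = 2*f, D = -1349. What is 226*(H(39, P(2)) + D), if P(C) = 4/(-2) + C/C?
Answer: -305326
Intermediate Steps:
P(C) = -1 (P(C) = 4*(-½) + 1 = -2 + 1 = -1)
H(d, h) = 2*h (H(d, h) = (h - h)*d + 2*h = 0*d + 2*h = 0 + 2*h = 2*h)
226*(H(39, P(2)) + D) = 226*(2*(-1) - 1349) = 226*(-2 - 1349) = 226*(-1351) = -305326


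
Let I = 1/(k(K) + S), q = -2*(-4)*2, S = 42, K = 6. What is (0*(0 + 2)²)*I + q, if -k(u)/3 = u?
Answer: 16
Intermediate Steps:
k(u) = -3*u
q = 16 (q = 8*2 = 16)
I = 1/24 (I = 1/(-3*6 + 42) = 1/(-18 + 42) = 1/24 ≈ 0.041667)
(0*(0 + 2)²)*I + q = (0*(0 + 2)²)*(1/24) + 16 = (0*2²)*(1/24) + 16 = (0*4)*(1/24) + 16 = 0*(1/24) + 16 = 0 + 16 = 16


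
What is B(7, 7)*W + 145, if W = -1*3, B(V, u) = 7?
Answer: 124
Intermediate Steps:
W = -3
B(7, 7)*W + 145 = 7*(-3) + 145 = -21 + 145 = 124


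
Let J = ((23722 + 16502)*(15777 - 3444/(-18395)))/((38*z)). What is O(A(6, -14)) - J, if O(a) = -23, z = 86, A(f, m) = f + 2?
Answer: -2918811646549/15028715 ≈ -1.9422e+5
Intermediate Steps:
A(f, m) = 2 + f
J = 2918465986104/15028715 (J = ((23722 + 16502)*(15777 - 3444/(-18395)))/((38*86)) = (40224*(15777 - 3444*(-1/18395)))/3268 = (40224*(15777 + 3444/18395))*(1/3268) = (40224*(290221359/18395))*(1/3268) = (11673863944416/18395)*(1/3268) = 2918465986104/15028715 ≈ 1.9419e+5)
O(A(6, -14)) - J = -23 - 1*2918465986104/15028715 = -23 - 2918465986104/15028715 = -2918811646549/15028715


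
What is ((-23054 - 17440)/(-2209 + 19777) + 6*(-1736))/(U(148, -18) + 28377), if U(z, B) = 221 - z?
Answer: -30504797/83301600 ≈ -0.36620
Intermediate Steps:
((-23054 - 17440)/(-2209 + 19777) + 6*(-1736))/(U(148, -18) + 28377) = ((-23054 - 17440)/(-2209 + 19777) + 6*(-1736))/((221 - 1*148) + 28377) = (-40494/17568 - 10416)/((221 - 148) + 28377) = (-40494*1/17568 - 10416)/(73 + 28377) = (-6749/2928 - 10416)/28450 = -30504797/2928*1/28450 = -30504797/83301600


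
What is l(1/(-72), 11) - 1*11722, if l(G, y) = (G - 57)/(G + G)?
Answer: -19339/2 ≈ -9669.5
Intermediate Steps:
l(G, y) = (-57 + G)/(2*G) (l(G, y) = (-57 + G)/((2*G)) = (-57 + G)*(1/(2*G)) = (-57 + G)/(2*G))
l(1/(-72), 11) - 1*11722 = (-57 + 1/(-72))/(2*(1/(-72))) - 1*11722 = (-57 - 1/72)/(2*(-1/72)) - 11722 = (½)*(-72)*(-4105/72) - 11722 = 4105/2 - 11722 = -19339/2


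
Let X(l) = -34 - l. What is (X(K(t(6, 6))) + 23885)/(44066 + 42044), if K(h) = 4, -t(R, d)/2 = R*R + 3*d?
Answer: 23847/86110 ≈ 0.27694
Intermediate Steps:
t(R, d) = -6*d - 2*R² (t(R, d) = -2*(R*R + 3*d) = -2*(R² + 3*d) = -6*d - 2*R²)
(X(K(t(6, 6))) + 23885)/(44066 + 42044) = ((-34 - 1*4) + 23885)/(44066 + 42044) = ((-34 - 4) + 23885)/86110 = (-38 + 23885)*(1/86110) = 23847*(1/86110) = 23847/86110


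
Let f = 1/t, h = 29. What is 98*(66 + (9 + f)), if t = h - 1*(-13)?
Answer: 22057/3 ≈ 7352.3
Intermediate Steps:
t = 42 (t = 29 - 1*(-13) = 29 + 13 = 42)
f = 1/42 ≈ 0.023810
98*(66 + (9 + f)) = 98*(66 + (9 + 1/42)) = 98*(66 + 379/42) = 98*(3151/42) = 22057/3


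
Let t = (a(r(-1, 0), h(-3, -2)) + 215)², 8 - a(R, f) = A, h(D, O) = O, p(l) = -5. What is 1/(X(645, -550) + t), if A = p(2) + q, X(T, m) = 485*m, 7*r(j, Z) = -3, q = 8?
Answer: -1/218350 ≈ -4.5798e-6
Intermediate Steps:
r(j, Z) = -3/7 (r(j, Z) = (⅐)*(-3) = -3/7)
A = 3 (A = -5 + 8 = 3)
a(R, f) = 5 (a(R, f) = 8 - 1*3 = 8 - 3 = 5)
t = 48400 (t = (5 + 215)² = 220² = 48400)
1/(X(645, -550) + t) = 1/(485*(-550) + 48400) = 1/(-266750 + 48400) = 1/(-218350) = -1/218350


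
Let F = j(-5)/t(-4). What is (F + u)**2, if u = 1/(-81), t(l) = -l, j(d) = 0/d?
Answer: 1/6561 ≈ 0.00015242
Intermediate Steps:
j(d) = 0
u = -1/81 ≈ -0.012346
F = 0 (F = 0/((-1*(-4))) = 0/4 = 0*(1/4) = 0)
(F + u)**2 = (0 - 1/81)**2 = (-1/81)**2 = 1/6561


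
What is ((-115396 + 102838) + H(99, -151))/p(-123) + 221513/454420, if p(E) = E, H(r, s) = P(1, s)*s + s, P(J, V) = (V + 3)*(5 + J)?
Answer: -55129799081/55893660 ≈ -986.33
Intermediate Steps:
P(J, V) = (3 + V)*(5 + J)
H(r, s) = s + s*(18 + 6*s) (H(r, s) = (15 + 3*1 + 5*s + 1*s)*s + s = (15 + 3 + 5*s + s)*s + s = (18 + 6*s)*s + s = s*(18 + 6*s) + s = s + s*(18 + 6*s))
((-115396 + 102838) + H(99, -151))/p(-123) + 221513/454420 = ((-115396 + 102838) - 151*(19 + 6*(-151)))/(-123) + 221513/454420 = (-12558 - 151*(19 - 906))*(-1/123) + 221513*(1/454420) = (-12558 - 151*(-887))*(-1/123) + 221513/454420 = (-12558 + 133937)*(-1/123) + 221513/454420 = 121379*(-1/123) + 221513/454420 = -121379/123 + 221513/454420 = -55129799081/55893660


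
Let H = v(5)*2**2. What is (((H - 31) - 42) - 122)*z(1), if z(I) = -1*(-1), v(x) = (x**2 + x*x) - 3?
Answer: -7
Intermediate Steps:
v(x) = -3 + 2*x**2 (v(x) = (x**2 + x**2) - 3 = 2*x**2 - 3 = -3 + 2*x**2)
z(I) = 1
H = 188 (H = (-3 + 2*5**2)*2**2 = (-3 + 2*25)*4 = (-3 + 50)*4 = 47*4 = 188)
(((H - 31) - 42) - 122)*z(1) = (((188 - 31) - 42) - 122)*1 = ((157 - 42) - 122)*1 = (115 - 122)*1 = -7*1 = -7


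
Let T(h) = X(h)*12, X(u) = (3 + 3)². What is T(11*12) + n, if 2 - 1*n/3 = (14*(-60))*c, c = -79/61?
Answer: -172362/61 ≈ -2825.6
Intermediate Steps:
X(u) = 36 (X(u) = 6² = 36)
T(h) = 432 (T(h) = 36*12 = 432)
c = -79/61 (c = -79*1/61 = -79/61 ≈ -1.2951)
n = -198714/61 (n = 6 - 3*14*(-60)*(-79)/61 = 6 - (-2520)*(-79)/61 = 6 - 3*66360/61 = 6 - 199080/61 = -198714/61 ≈ -3257.6)
T(11*12) + n = 432 - 198714/61 = -172362/61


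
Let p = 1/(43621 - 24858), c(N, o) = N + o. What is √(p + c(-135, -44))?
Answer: 4*I*√3938560093/18763 ≈ 13.379*I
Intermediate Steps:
p = 1/18763 ≈ 5.3296e-5
√(p + c(-135, -44)) = √(1/18763 + (-135 - 44)) = √(1/18763 - 179) = √(-3358576/18763) = 4*I*√3938560093/18763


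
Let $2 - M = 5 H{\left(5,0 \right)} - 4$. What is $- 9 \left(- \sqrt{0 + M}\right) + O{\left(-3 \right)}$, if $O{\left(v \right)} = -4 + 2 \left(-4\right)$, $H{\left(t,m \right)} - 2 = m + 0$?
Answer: $-12 + 18 i \approx -12.0 + 18.0 i$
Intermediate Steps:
$H{\left(t,m \right)} = 2 + m$ ($H{\left(t,m \right)} = 2 + \left(m + 0\right) = 2 + m$)
$M = -4$ ($M = 2 - \left(5 \left(2 + 0\right) - 4\right) = 2 - \left(5 \cdot 2 - 4\right) = 2 - \left(10 - 4\right) = 2 - 6 = -4$)
$O{\left(v \right)} = -12$ ($O{\left(v \right)} = -4 - 8 = -12$)
$- 9 \left(- \sqrt{0 + M}\right) + O{\left(-3 \right)} = - 9 \left(- \sqrt{0 - 4}\right) - 12 = - 9 \left(- \sqrt{-4}\right) - 12 = - 9 \left(- 2 i\right) - 12 = 18 i - 12 = -12 + 18 i$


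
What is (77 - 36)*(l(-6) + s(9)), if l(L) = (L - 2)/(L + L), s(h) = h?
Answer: 1189/3 ≈ 396.33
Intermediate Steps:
l(L) = (-2 + L)/(2*L) (l(L) = (-2 + L)/((2*L)) = (-2 + L)*(1/(2*L)) = (-2 + L)/(2*L))
(77 - 36)*(l(-6) + s(9)) = (77 - 36)*((½)*(-2 - 6)/(-6) + 9) = 41*((½)*(-⅙)*(-8) + 9) = 41*(⅔ + 9) = 41*(29/3) = 1189/3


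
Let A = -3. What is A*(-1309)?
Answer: 3927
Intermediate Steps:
A*(-1309) = -3*(-1309) = 3927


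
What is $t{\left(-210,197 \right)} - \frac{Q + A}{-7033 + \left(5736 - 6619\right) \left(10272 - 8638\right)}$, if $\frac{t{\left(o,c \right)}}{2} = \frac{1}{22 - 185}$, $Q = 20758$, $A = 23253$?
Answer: $\frac{388553}{21484215} \approx 0.018086$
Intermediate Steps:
$t{\left(o,c \right)} = - \frac{2}{163}$ ($t{\left(o,c \right)} = \frac{2}{22 - 185} = \frac{2}{-163} = 2 \left(- \frac{1}{163}\right) = - \frac{2}{163}$)
$t{\left(-210,197 \right)} - \frac{Q + A}{-7033 + \left(5736 - 6619\right) \left(10272 - 8638\right)} = - \frac{2}{163} - \frac{20758 + 23253}{-7033 + \left(5736 - 6619\right) \left(10272 - 8638\right)} = - \frac{2}{163} - \frac{44011}{-7033 - 1442822} = - \frac{2}{163} - \frac{44011}{-1449855} = - \frac{2}{163} - 44011 \left(- \frac{1}{1449855}\right) = - \frac{2}{163} - - \frac{4001}{131805} = - \frac{2}{163} + \frac{4001}{131805} = \frac{388553}{21484215}$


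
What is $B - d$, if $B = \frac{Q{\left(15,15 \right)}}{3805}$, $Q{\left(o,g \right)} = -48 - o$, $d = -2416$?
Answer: $\frac{9192817}{3805} \approx 2416.0$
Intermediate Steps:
$B = - \frac{63}{3805}$ ($B = \frac{-48 - 15}{3805} = \left(-48 - 15\right) \frac{1}{3805} = \left(-63\right) \frac{1}{3805} = - \frac{63}{3805} \approx -0.016557$)
$B - d = - \frac{63}{3805} - -2416 = - \frac{63}{3805} + 2416 = \frac{9192817}{3805}$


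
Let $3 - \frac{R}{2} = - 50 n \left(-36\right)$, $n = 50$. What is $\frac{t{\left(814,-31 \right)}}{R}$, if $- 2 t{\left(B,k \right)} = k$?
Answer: $- \frac{31}{359988} \approx -8.6114 \cdot 10^{-5}$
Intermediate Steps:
$t{\left(B,k \right)} = - \frac{k}{2}$
$R = -179994$ ($R = 6 - 2 \left(-50\right) 50 \left(-36\right) = 6 - 2 \left(\left(-2500\right) \left(-36\right)\right) = 6 - 180000 = -179994$)
$\frac{t{\left(814,-31 \right)}}{R} = \frac{\left(- \frac{1}{2}\right) \left(-31\right)}{-179994} = \frac{31}{2} \left(- \frac{1}{179994}\right) = - \frac{31}{359988}$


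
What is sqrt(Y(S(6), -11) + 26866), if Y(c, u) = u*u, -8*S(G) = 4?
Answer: sqrt(26987) ≈ 164.28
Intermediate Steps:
S(G) = -1/2 (S(G) = -1/8*4 = -1/2)
Y(c, u) = u**2
sqrt(Y(S(6), -11) + 26866) = sqrt((-11)**2 + 26866) = sqrt(121 + 26866) = sqrt(26987)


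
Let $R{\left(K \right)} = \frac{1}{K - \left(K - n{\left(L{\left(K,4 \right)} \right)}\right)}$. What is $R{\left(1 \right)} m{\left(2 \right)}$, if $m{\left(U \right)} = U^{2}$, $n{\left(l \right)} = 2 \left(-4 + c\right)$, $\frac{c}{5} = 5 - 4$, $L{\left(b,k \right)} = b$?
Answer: $2$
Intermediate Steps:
$c = 5$ ($c = 5 \left(5 - 4\right) = 5 \cdot 1 = 5$)
$n{\left(l \right)} = 2$ ($n{\left(l \right)} = 2 \left(-4 + 5\right) = 2 \cdot 1 = 2$)
$R{\left(K \right)} = \frac{1}{2}$ ($R{\left(K \right)} = \frac{1}{K - \left(-2 + K\right)} = \frac{1}{2}$)
$R{\left(1 \right)} m{\left(2 \right)} = \frac{2^{2}}{2} = \frac{1}{2} \cdot 4 = 2$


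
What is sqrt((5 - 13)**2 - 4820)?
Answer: 2*I*sqrt(1189) ≈ 68.964*I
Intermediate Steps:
sqrt((5 - 13)**2 - 4820) = sqrt((-8)**2 - 4820) = sqrt(64 - 4820) = sqrt(-4756) = 2*I*sqrt(1189)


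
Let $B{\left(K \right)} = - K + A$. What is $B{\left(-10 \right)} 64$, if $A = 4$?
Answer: $896$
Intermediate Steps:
$B{\left(K \right)} = 4 - K$ ($B{\left(K \right)} = - K + 4 = 4 - K$)
$B{\left(-10 \right)} 64 = \left(4 - -10\right) 64 = \left(4 + 10\right) 64 = 14 \cdot 64 = 896$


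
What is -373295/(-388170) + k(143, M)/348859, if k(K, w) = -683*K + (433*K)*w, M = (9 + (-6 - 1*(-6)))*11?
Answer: 26018840731/1425437874 ≈ 18.253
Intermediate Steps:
M = 99 (M = (9 + (-6 + 6))*11 = (9 + 0)*11 = 9*11 = 99)
k(K, w) = -683*K + 433*K*w
-373295/(-388170) + k(143, M)/348859 = -373295/(-388170) + (143*(-683 + 433*99))/348859 = -373295*(-1/388170) + (143*(-683 + 42867))*(1/348859) = 74659/77634 + (143*42184)*(1/348859) = 74659/77634 + 6032312*(1/348859) = 74659/77634 + 6032312/348859 = 26018840731/1425437874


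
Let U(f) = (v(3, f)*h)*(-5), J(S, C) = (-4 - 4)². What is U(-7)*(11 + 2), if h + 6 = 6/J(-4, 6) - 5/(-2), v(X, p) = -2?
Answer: -7085/16 ≈ -442.81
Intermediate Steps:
J(S, C) = 64 (J(S, C) = (-8)² = 64)
h = -109/32 (h = -6 + (6/64 - 5/(-2)) = -6 + (6*(1/64) - 5*(-½)) = -6 + (3/32 + 5/2) = -6 + 83/32 = -109/32 ≈ -3.4063)
U(f) = -545/16 (U(f) = -2*(-109/32)*(-5) = (109/16)*(-5) = -545/16)
U(-7)*(11 + 2) = -545*(11 + 2)/16 = -545/16*13 = -7085/16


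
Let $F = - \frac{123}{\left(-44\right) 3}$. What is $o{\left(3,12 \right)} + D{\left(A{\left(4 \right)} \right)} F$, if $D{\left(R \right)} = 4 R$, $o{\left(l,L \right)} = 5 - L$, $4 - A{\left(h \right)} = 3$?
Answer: $- \frac{36}{11} \approx -3.2727$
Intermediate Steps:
$A{\left(h \right)} = 1$ ($A{\left(h \right)} = 4 - 3 = 1$)
$F = \frac{41}{44}$ ($F = - \frac{123}{-132} = \left(-123\right) \left(- \frac{1}{132}\right) = \frac{41}{44} \approx 0.93182$)
$o{\left(3,12 \right)} + D{\left(A{\left(4 \right)} \right)} F = \left(5 - 12\right) + 4 \cdot 1 \cdot \frac{41}{44} = \left(5 - 12\right) + 4 \cdot \frac{41}{44} = -7 + \frac{41}{11} = - \frac{36}{11}$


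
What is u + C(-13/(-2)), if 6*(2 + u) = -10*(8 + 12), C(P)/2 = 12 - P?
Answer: -73/3 ≈ -24.333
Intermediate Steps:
C(P) = 24 - 2*P (C(P) = 2*(12 - P) = 24 - 2*P)
u = -106/3 (u = -2 + (-10*(8 + 12))/6 = -2 + (-10*20)/6 = -2 + (⅙)*(-200) = -2 - 100/3 = -106/3 ≈ -35.333)
u + C(-13/(-2)) = -106/3 + (24 - (-26)/(-2)) = -106/3 + (24 - (-26)*(-1)/2) = -106/3 + (24 - 2*13/2) = -106/3 + (24 - 13) = -106/3 + 11 = -73/3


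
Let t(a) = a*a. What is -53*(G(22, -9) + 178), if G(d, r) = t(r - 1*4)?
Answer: -18391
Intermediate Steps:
t(a) = a**2
G(d, r) = (-4 + r)**2 (G(d, r) = (r - 1*4)**2 = (r - 4)**2 = (-4 + r)**2)
-53*(G(22, -9) + 178) = -53*((-4 - 9)**2 + 178) = -53*((-13)**2 + 178) = -53*(169 + 178) = -53*347 = -18391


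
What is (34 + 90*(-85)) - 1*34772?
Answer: -42388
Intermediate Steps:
(34 + 90*(-85)) - 1*34772 = (34 - 7650) - 34772 = -7616 - 34772 = -42388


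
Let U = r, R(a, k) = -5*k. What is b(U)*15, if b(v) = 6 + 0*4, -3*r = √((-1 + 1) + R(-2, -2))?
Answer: 90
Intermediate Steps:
r = -√10/3 (r = -√((-1 + 1) - 5*(-2))/3 = -√(0 + 10)/3 = -√10/3 ≈ -1.0541)
U = -√10/3 ≈ -1.0541
b(v) = 6 (b(v) = 6 + 0 = 6)
b(U)*15 = 6*15 = 90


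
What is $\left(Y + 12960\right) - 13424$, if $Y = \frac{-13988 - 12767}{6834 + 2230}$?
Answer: $- \frac{4232451}{9064} \approx -466.95$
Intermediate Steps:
$Y = - \frac{26755}{9064} \approx -2.9518$
$\left(Y + 12960\right) - 13424 = \left(- \frac{26755}{9064} + 12960\right) - 13424 = \frac{117442685}{9064} - 13424 = - \frac{4232451}{9064}$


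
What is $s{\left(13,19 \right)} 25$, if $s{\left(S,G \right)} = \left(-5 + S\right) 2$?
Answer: $400$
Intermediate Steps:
$s{\left(S,G \right)} = -10 + 2 S$
$s{\left(13,19 \right)} 25 = \left(-10 + 2 \cdot 13\right) 25 = \left(-10 + 26\right) 25 = 16 \cdot 25 = 400$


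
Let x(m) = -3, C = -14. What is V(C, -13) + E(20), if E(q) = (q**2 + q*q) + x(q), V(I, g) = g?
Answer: 784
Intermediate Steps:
E(q) = -3 + 2*q**2 (E(q) = (q**2 + q*q) - 3 = (q**2 + q**2) - 3 = 2*q**2 - 3 = -3 + 2*q**2)
V(C, -13) + E(20) = -13 + (-3 + 2*20**2) = -13 + (-3 + 2*400) = -13 + (-3 + 800) = -13 + 797 = 784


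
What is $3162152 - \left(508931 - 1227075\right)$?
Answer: $3880296$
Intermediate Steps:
$3162152 - \left(508931 - 1227075\right) = 3162152 - -718144 = 3162152 + 718144 = 3880296$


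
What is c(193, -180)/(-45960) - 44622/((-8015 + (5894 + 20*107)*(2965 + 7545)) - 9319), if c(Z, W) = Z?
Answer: -3057314713/646657245960 ≈ -0.0047279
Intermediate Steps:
c(193, -180)/(-45960) - 44622/((-8015 + (5894 + 20*107)*(2965 + 7545)) - 9319) = 193/(-45960) - 44622/((-8015 + (5894 + 20*107)*(2965 + 7545)) - 9319) = 193*(-1/45960) - 44622/((-8015 + (5894 + 2140)*10510) - 9319) = -193/45960 - 44622/((-8015 + 8034*10510) - 9319) = -193/45960 - 44622/((-8015 + 84437340) - 9319) = -193/45960 - 44622/(84429325 - 9319) = -193/45960 - 44622/84420006 = -193/45960 - 44622*1/84420006 = -193/45960 - 7437/14070001 = -3057314713/646657245960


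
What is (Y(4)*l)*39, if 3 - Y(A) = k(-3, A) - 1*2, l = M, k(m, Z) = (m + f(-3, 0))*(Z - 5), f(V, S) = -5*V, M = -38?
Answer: -25194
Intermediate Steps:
k(m, Z) = (-5 + Z)*(15 + m) (k(m, Z) = (m - 5*(-3))*(Z - 5) = (m + 15)*(-5 + Z) = (15 + m)*(-5 + Z) = (-5 + Z)*(15 + m))
l = -38
Y(A) = 65 - 12*A (Y(A) = 3 - ((-75 - 5*(-3) + 15*A + A*(-3)) - 1*2) = 3 - ((-75 + 15 + 15*A - 3*A) - 2) = 3 - ((-60 + 12*A) - 2) = 3 - (-62 + 12*A) = 3 + (62 - 12*A) = 65 - 12*A)
(Y(4)*l)*39 = ((65 - 12*4)*(-38))*39 = ((65 - 48)*(-38))*39 = (17*(-38))*39 = -646*39 = -25194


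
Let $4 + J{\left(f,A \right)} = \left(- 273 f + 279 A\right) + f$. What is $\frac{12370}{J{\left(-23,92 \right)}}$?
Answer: $\frac{1237}{3192} \approx 0.38753$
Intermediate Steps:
$J{\left(f,A \right)} = -4 - 272 f + 279 A$ ($J{\left(f,A \right)} = -4 + \left(\left(- 273 f + 279 A\right) + f\right) = -4 + \left(- 272 f + 279 A\right) = -4 - 272 f + 279 A$)
$\frac{12370}{J{\left(-23,92 \right)}} = \frac{12370}{-4 - -6256 + 279 \cdot 92} = \frac{12370}{-4 + 6256 + 25668} = \frac{12370}{31920} = 12370 \cdot \frac{1}{31920} = \frac{1237}{3192}$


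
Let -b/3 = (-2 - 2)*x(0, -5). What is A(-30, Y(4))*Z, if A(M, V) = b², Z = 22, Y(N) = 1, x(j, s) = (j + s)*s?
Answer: 1980000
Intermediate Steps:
x(j, s) = s*(j + s)
b = 300 (b = -3*(-2 - 2)*(-5*(0 - 5)) = -(-12)*(-5*(-5)) = -(-12)*25 = -3*(-100) = 300)
A(M, V) = 90000 (A(M, V) = 300² = 90000)
A(-30, Y(4))*Z = 90000*22 = 1980000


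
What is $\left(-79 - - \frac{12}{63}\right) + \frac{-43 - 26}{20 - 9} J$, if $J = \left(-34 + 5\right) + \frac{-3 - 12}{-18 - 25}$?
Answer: $\frac{91123}{903} \approx 100.91$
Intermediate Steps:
$J = - \frac{1232}{43}$ ($J = -29 - \frac{15}{-43} = -29 - - \frac{15}{43} = -29 + \frac{15}{43} = - \frac{1232}{43} \approx -28.651$)
$\left(-79 - - \frac{12}{63}\right) + \frac{-43 - 26}{20 - 9} J = \left(-79 - - \frac{12}{63}\right) + \frac{-43 - 26}{20 - 9} \left(- \frac{1232}{43}\right) = \left(-79 - \left(-12\right) \frac{1}{63}\right) + - \frac{69}{11} \left(- \frac{1232}{43}\right) = \left(-79 - - \frac{4}{21}\right) + \left(-69\right) \frac{1}{11} \left(- \frac{1232}{43}\right) = \left(-79 + \frac{4}{21}\right) - - \frac{7728}{43} = - \frac{1655}{21} + \frac{7728}{43} = \frac{91123}{903}$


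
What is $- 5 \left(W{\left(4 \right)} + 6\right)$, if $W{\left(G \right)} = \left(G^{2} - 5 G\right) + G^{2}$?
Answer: $-90$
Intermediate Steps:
$W{\left(G \right)} = - 5 G + 2 G^{2}$
$- 5 \left(W{\left(4 \right)} + 6\right) = - 5 \left(4 \left(-5 + 2 \cdot 4\right) + 6\right) = - 5 \left(4 \left(-5 + 8\right) + 6\right) = - 5 \left(4 \cdot 3 + 6\right) = - 5 \left(12 + 6\right) = \left(-5\right) 18 = -90$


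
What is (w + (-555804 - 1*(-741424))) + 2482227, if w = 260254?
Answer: 2928101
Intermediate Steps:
(w + (-555804 - 1*(-741424))) + 2482227 = (260254 + (-555804 - 1*(-741424))) + 2482227 = (260254 + (-555804 + 741424)) + 2482227 = (260254 + 185620) + 2482227 = 445874 + 2482227 = 2928101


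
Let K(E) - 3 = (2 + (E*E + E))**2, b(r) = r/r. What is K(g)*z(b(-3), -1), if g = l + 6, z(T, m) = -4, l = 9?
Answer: -234268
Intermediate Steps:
b(r) = 1
g = 15 (g = 9 + 6 = 15)
K(E) = 3 + (2 + E + E**2)**2 (K(E) = 3 + (2 + (E*E + E))**2 = 3 + (2 + (E**2 + E))**2 = 3 + (2 + (E + E**2))**2 = 3 + (2 + E + E**2)**2)
K(g)*z(b(-3), -1) = (3 + (2 + 15 + 15**2)**2)*(-4) = (3 + (2 + 15 + 225)**2)*(-4) = (3 + 242**2)*(-4) = (3 + 58564)*(-4) = 58567*(-4) = -234268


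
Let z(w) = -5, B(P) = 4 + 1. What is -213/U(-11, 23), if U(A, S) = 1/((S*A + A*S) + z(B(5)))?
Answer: 108843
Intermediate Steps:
B(P) = 5
U(A, S) = 1/(-5 + 2*A*S) (U(A, S) = 1/((S*A + A*S) - 5) = 1/((A*S + A*S) - 5) = 1/(2*A*S - 5) = 1/(-5 + 2*A*S))
-213/U(-11, 23) = -213/(1/(-5 + 2*(-11)*23)) = -213/(1/(-5 - 506)) = -213/(1/(-511)) = -213/(-1/511) = -213*(-511) = 108843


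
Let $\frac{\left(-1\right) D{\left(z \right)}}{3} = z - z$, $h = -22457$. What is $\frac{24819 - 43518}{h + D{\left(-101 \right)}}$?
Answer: $\frac{18699}{22457} \approx 0.83266$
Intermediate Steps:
$D{\left(z \right)} = 0$ ($D{\left(z \right)} = - 3 \left(z - z\right) = \left(-3\right) 0 = 0$)
$\frac{24819 - 43518}{h + D{\left(-101 \right)}} = \frac{24819 - 43518}{-22457 + 0} = - \frac{18699}{-22457} = \left(-18699\right) \left(- \frac{1}{22457}\right) = \frac{18699}{22457}$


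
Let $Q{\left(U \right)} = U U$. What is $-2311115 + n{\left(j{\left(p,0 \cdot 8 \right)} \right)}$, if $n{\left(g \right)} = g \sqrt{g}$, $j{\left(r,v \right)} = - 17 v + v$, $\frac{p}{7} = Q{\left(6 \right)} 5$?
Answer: $-2311115$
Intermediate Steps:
$Q{\left(U \right)} = U^{2}$
$p = 1260$ ($p = 7 \cdot 6^{2} \cdot 5 = 7 \cdot 36 \cdot 5 = 7 \cdot 180 = 1260$)
$j{\left(r,v \right)} = - 16 v$
$n{\left(g \right)} = g^{\frac{3}{2}}$
$-2311115 + n{\left(j{\left(p,0 \cdot 8 \right)} \right)} = -2311115 + \left(- 16 \cdot 0 \cdot 8\right)^{\frac{3}{2}} = -2311115 + \left(\left(-16\right) 0\right)^{\frac{3}{2}} = -2311115 + 0^{\frac{3}{2}} = -2311115 + 0 = -2311115$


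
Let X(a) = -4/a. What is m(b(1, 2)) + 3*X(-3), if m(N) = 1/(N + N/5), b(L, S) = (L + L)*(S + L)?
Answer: 149/36 ≈ 4.1389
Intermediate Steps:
b(L, S) = 2*L*(L + S) (b(L, S) = (2*L)*(L + S) = 2*L*(L + S))
m(N) = 5/(6*N) (m(N) = 1/(N + N*(⅕)) = 1/(N + N/5) = 1/(6*N/5) = 5/(6*N))
m(b(1, 2)) + 3*X(-3) = 5/(6*((2*1*(1 + 2)))) + 3*(-4/(-3)) = 5/(6*((2*1*3))) + 3*(-4*(-⅓)) = (⅚)/6 + 3*(4/3) = (⅚)*(⅙) + 4 = 5/36 + 4 = 149/36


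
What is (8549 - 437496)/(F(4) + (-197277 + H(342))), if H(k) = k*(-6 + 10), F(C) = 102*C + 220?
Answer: 428947/195281 ≈ 2.1966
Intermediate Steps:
F(C) = 220 + 102*C
H(k) = 4*k (H(k) = k*4 = 4*k)
(8549 - 437496)/(F(4) + (-197277 + H(342))) = (8549 - 437496)/((220 + 102*4) + (-197277 + 4*342)) = -428947/((220 + 408) + (-197277 + 1368)) = -428947/(628 - 195909) = -428947/(-195281) = -428947*(-1/195281) = 428947/195281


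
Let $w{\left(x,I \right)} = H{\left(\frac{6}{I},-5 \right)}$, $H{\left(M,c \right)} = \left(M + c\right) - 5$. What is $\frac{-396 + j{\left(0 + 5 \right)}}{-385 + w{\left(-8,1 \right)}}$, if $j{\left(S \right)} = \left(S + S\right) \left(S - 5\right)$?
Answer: $\frac{396}{389} \approx 1.018$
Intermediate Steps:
$H{\left(M,c \right)} = -5 + M + c$
$w{\left(x,I \right)} = -10 + \frac{6}{I}$ ($w{\left(x,I \right)} = -5 + \frac{6}{I} - 5 = -10 + \frac{6}{I}$)
$j{\left(S \right)} = 2 S \left(-5 + S\right)$
$\frac{-396 + j{\left(0 + 5 \right)}}{-385 + w{\left(-8,1 \right)}} = \frac{-396 + 2 \left(0 + 5\right) \left(-5 + \left(0 + 5\right)\right)}{-385 - \left(10 - \frac{6}{1}\right)} = \frac{-396 + 2 \cdot 5 \left(-5 + 5\right)}{-385 + \left(-10 + 6 \cdot 1\right)} = \frac{-396 + 2 \cdot 5 \cdot 0}{-385 + \left(-10 + 6\right)} = \frac{-396 + 0}{-385 - 4} = - \frac{396}{-389} = \left(-396\right) \left(- \frac{1}{389}\right) = \frac{396}{389}$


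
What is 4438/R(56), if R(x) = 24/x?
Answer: 31066/3 ≈ 10355.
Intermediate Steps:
4438/R(56) = 4438/((24/56)) = 4438/((24*(1/56))) = 4438/(3/7) = 4438*(7/3) = 31066/3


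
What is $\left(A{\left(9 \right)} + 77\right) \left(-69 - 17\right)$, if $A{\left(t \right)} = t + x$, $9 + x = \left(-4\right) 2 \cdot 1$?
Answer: $-5934$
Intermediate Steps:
$x = -17$ ($x = -9 + \left(-4\right) 2 \cdot 1 = -9 - 8 = -17$)
$A{\left(t \right)} = -17 + t$ ($A{\left(t \right)} = t - 17 = -17 + t$)
$\left(A{\left(9 \right)} + 77\right) \left(-69 - 17\right) = \left(\left(-17 + 9\right) + 77\right) \left(-69 - 17\right) = \left(-8 + 77\right) \left(-69 - 17\right) = 69 \left(-86\right) = -5934$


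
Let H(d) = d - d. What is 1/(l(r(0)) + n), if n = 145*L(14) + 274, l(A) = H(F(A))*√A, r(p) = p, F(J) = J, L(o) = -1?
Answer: 1/129 ≈ 0.0077519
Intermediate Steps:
H(d) = 0
l(A) = 0 (l(A) = 0*√A = 0)
n = 129 (n = 145*(-1) + 274 = -145 + 274 = 129)
1/(l(r(0)) + n) = 1/(0 + 129) = 1/129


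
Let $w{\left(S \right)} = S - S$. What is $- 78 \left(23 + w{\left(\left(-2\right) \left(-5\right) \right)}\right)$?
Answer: $-1794$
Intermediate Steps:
$w{\left(S \right)} = 0$
$- 78 \left(23 + w{\left(\left(-2\right) \left(-5\right) \right)}\right) = - 78 \left(23 + 0\right) = \left(-78\right) 23 = -1794$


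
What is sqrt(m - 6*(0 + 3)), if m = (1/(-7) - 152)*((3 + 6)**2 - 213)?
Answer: 153*sqrt(42)/7 ≈ 141.65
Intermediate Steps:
m = 140580/7 (m = (-1/7 - 152)*(9**2 - 213) = -1065*(81 - 213)/7 = -1065/7*(-132) = 140580/7 ≈ 20083.)
sqrt(m - 6*(0 + 3)) = sqrt(140580/7 - 6*(0 + 3)) = sqrt(140580/7 - 6*3) = sqrt(140580/7 - 18) = sqrt(140454/7) = 153*sqrt(42)/7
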